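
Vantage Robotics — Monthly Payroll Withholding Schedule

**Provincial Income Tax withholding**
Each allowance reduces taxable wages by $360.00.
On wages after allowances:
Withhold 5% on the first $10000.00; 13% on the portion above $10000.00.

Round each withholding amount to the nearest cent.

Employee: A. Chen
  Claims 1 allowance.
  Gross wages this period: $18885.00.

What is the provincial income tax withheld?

Provincial Income Tax: taxable = $18885.00 − 1×$360.00 = $18525.00
  $500.00 + 13% × ($18525.00 − $10000.00) = $500.00 + 13% × $8525.00 = $1608.25

$1608.25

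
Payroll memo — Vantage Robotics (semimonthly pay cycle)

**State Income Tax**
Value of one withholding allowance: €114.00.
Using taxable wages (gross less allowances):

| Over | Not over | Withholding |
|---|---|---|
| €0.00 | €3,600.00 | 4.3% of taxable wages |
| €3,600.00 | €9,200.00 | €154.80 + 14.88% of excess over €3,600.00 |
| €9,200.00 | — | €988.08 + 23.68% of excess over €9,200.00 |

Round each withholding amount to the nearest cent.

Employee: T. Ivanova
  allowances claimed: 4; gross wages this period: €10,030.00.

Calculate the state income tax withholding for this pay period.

State Income Tax: taxable = €10,030.00 − 4×€114.00 = €9,574.00
  €988.08 + 23.68% × (€9,574.00 − €9,200.00) = €988.08 + 23.68% × €374.00 = €1,076.64

€1,076.64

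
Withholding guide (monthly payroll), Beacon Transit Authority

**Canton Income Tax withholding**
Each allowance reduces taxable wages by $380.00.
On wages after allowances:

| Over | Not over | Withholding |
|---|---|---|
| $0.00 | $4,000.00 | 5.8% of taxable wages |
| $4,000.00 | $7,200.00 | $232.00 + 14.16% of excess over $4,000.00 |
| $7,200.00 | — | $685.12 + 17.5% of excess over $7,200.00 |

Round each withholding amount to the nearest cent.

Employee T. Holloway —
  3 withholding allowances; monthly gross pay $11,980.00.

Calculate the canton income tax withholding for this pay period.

$1,322.12

Canton Income Tax: taxable = $11,980.00 − 3×$380.00 = $10,840.00
  $685.12 + 17.5% × ($10,840.00 − $7,200.00) = $685.12 + 17.5% × $3,640.00 = $1,322.12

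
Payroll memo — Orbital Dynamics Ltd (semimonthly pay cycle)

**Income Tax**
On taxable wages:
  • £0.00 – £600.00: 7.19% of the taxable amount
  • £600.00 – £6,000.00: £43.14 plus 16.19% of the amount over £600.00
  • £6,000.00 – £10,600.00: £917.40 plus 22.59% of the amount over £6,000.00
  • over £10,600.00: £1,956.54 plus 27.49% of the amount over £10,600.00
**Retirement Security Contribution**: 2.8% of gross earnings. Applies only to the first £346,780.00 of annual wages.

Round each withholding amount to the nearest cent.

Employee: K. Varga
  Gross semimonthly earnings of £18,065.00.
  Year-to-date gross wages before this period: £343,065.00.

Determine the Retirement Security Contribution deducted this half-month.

£104.02

Retirement Security Contribution: cap £346,780.00 − YTD £343,065.00 = £3,715.00 subject; 2.8% × £3,715.00 = £104.02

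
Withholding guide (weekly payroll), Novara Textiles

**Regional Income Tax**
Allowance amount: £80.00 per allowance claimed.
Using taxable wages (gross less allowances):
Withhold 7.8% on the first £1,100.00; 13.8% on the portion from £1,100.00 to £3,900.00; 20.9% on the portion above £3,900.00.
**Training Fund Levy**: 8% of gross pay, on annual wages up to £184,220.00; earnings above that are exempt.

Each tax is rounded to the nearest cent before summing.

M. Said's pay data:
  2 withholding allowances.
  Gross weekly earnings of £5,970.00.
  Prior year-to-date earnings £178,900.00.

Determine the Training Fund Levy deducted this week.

£425.60

Training Fund Levy: cap £184,220.00 − YTD £178,900.00 = £5,320.00 subject; 8% × £5,320.00 = £425.60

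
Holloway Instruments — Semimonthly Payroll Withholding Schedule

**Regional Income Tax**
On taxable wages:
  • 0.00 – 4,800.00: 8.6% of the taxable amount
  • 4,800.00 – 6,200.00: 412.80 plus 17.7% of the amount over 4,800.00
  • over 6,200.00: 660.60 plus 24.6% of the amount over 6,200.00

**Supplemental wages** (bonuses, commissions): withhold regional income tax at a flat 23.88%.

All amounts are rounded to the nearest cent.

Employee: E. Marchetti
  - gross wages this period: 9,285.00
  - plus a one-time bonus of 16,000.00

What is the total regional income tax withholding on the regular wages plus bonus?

Regional Income Tax: taxable = 9,285.00
  660.60 + 24.6% × (9,285.00 − 6,200.00) = 660.60 + 24.6% × 3,085.00 = 1,419.51
Supplemental (23.88% flat on bonus): 23.88% × 16,000.00 = 3,820.80
Total regional income tax: 1,419.51 + 3,820.80 = 5,240.31

5,240.31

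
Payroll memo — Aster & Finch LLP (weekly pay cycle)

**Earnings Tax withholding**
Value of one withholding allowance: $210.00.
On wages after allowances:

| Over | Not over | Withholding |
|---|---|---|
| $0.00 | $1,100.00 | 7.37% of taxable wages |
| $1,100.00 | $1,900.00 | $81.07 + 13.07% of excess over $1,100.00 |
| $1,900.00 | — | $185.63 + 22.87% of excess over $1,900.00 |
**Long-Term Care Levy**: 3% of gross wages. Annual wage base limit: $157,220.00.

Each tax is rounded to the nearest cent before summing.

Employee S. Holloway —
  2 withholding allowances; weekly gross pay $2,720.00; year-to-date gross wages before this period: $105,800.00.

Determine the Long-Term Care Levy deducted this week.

$81.60

Long-Term Care Levy: 3% × $2,720.00 = $81.60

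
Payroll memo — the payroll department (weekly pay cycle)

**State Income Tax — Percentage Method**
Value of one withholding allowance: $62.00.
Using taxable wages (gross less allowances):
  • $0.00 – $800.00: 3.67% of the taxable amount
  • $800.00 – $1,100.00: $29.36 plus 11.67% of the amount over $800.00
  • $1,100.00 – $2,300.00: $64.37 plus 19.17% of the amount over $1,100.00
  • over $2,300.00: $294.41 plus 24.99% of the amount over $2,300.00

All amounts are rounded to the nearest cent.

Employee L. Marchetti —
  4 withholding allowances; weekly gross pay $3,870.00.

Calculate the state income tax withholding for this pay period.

$624.78

State Income Tax: taxable = $3,870.00 − 4×$62.00 = $3,622.00
  $294.41 + 24.99% × ($3,622.00 − $2,300.00) = $294.41 + 24.99% × $1,322.00 = $624.78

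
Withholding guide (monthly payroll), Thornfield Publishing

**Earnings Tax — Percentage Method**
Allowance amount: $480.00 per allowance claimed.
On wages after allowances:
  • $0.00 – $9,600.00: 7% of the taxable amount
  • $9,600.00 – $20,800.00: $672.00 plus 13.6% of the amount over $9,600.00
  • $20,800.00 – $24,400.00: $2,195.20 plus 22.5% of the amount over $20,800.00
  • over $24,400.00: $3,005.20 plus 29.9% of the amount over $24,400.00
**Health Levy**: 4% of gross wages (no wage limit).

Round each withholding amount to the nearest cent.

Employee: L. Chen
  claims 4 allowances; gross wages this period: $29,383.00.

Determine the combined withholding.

$5,096.36

Earnings Tax: taxable = $29,383.00 − 4×$480.00 = $27,463.00
  $3,005.20 + 29.9% × ($27,463.00 − $24,400.00) = $3,005.20 + 29.9% × $3,063.00 = $3,921.04
Health Levy: 4% × $29,383.00 = $1,175.32
Total: $3,921.04 + $1,175.32 = $5,096.36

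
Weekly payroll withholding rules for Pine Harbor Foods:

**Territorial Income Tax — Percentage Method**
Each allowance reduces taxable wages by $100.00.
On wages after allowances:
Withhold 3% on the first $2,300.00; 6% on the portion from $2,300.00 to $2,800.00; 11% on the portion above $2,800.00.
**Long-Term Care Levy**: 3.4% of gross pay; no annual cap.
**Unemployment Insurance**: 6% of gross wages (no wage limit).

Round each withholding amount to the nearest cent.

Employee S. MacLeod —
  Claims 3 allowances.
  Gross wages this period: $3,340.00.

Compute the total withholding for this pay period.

Territorial Income Tax: taxable = $3,340.00 − 3×$100.00 = $3,040.00
  $99.00 + 11% × ($3,040.00 − $2,800.00) = $99.00 + 11% × $240.00 = $125.40
Long-Term Care Levy: 3.4% × $3,340.00 = $113.56
Unemployment Insurance: 6% × $3,340.00 = $200.40
Total: $125.40 + $113.56 + $200.40 = $439.36

$439.36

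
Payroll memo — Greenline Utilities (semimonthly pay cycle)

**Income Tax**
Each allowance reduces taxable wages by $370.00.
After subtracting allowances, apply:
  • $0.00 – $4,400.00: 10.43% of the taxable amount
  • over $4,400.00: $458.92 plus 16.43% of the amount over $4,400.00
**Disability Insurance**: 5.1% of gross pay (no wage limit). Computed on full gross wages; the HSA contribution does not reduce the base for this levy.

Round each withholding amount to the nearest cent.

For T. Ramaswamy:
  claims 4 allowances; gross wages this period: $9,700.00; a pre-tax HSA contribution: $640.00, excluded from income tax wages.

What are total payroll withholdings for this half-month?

Income Tax: taxable = $9,700.00 − $640.00 − 4×$370.00 = $7,580.00
  $458.92 + 16.43% × ($7,580.00 − $4,400.00) = $458.92 + 16.43% × $3,180.00 = $981.39
Disability Insurance: 5.1% × $9,700.00 = $494.70
Total: $981.39 + $494.70 = $1,476.09

$1,476.09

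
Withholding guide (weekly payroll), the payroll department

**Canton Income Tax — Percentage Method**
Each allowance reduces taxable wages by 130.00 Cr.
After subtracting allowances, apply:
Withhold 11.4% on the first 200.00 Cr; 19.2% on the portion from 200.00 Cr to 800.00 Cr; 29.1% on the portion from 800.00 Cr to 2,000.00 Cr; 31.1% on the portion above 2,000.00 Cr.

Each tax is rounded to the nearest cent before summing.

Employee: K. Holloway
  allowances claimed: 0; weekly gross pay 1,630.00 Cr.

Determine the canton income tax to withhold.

Canton Income Tax: taxable = 1,630.00 Cr
  138.00 Cr + 29.1% × (1,630.00 Cr − 800.00 Cr) = 138.00 Cr + 29.1% × 830.00 Cr = 379.53 Cr

379.53 Cr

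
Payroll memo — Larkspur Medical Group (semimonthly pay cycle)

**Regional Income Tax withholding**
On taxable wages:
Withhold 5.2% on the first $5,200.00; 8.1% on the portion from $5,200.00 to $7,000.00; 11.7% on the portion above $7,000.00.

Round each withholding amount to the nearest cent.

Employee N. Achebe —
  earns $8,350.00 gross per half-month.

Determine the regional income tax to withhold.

$574.15

Regional Income Tax: taxable = $8,350.00
  $416.20 + 11.7% × ($8,350.00 − $7,000.00) = $416.20 + 11.7% × $1,350.00 = $574.15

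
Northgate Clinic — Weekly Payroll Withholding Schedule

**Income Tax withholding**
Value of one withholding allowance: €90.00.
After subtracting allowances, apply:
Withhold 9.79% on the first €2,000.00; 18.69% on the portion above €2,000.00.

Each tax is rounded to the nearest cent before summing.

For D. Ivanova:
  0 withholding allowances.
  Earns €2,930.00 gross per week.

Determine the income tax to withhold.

€369.62

Income Tax: taxable = €2,930.00
  €195.80 + 18.69% × (€2,930.00 − €2,000.00) = €195.80 + 18.69% × €930.00 = €369.62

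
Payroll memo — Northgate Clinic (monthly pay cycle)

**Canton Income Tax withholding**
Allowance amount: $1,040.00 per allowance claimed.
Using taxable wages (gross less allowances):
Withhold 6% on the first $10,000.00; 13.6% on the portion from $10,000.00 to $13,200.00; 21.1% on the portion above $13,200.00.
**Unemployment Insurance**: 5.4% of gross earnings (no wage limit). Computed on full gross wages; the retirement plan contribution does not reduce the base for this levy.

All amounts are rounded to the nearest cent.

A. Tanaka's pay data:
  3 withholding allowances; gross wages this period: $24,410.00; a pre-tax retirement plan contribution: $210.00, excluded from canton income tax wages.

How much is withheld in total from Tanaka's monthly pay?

Canton Income Tax: taxable = $24,410.00 − $210.00 − 3×$1,040.00 = $21,080.00
  $1,035.20 + 21.1% × ($21,080.00 − $13,200.00) = $1,035.20 + 21.1% × $7,880.00 = $2,697.88
Unemployment Insurance: 5.4% × $24,410.00 = $1,318.14
Total: $2,697.88 + $1,318.14 = $4,016.02

$4,016.02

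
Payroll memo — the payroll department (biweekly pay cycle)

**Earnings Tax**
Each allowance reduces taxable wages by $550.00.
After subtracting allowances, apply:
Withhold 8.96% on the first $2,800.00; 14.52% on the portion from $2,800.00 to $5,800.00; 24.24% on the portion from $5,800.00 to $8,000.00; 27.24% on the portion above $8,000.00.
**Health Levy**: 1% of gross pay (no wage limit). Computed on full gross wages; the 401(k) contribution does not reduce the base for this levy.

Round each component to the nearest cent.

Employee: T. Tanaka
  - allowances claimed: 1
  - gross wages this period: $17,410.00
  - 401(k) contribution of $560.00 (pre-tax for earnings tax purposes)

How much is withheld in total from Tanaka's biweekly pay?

Earnings Tax: taxable = $17,410.00 − $560.00 − 1×$550.00 = $16,300.00
  $1,219.76 + 27.24% × ($16,300.00 − $8,000.00) = $1,219.76 + 27.24% × $8,300.00 = $3,480.68
Health Levy: 1% × $17,410.00 = $174.10
Total: $3,480.68 + $174.10 = $3,654.78

$3,654.78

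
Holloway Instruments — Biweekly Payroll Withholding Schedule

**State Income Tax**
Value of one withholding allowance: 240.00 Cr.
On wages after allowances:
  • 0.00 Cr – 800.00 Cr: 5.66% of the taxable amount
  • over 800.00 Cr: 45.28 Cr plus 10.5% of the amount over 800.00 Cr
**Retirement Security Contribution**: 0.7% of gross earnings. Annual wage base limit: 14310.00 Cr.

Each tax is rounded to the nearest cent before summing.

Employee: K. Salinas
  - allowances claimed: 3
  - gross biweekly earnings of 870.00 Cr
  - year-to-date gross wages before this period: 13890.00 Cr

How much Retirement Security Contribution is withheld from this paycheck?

Retirement Security Contribution: cap 14310.00 Cr − YTD 13890.00 Cr = 420.00 Cr subject; 0.7% × 420.00 Cr = 2.94 Cr

2.94 Cr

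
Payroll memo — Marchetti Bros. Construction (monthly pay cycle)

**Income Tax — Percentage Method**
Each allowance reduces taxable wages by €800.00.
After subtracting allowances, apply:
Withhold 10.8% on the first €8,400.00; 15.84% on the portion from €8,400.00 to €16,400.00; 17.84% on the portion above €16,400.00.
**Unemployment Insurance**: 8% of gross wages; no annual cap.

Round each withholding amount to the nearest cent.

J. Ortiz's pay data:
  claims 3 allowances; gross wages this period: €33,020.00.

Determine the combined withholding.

€7,352.85

Income Tax: taxable = €33,020.00 − 3×€800.00 = €30,620.00
  €2,174.40 + 17.84% × (€30,620.00 − €16,400.00) = €2,174.40 + 17.84% × €14,220.00 = €4,711.25
Unemployment Insurance: 8% × €33,020.00 = €2,641.60
Total: €4,711.25 + €2,641.60 = €7,352.85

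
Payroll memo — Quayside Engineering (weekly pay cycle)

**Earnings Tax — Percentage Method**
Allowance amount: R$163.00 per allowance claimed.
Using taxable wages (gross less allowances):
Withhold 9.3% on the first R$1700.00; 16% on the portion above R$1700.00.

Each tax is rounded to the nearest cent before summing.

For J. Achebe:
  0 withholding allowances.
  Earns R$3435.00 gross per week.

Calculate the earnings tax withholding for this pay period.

Earnings Tax: taxable = R$3435.00
  R$158.10 + 16% × (R$3435.00 − R$1700.00) = R$158.10 + 16% × R$1735.00 = R$435.70

R$435.70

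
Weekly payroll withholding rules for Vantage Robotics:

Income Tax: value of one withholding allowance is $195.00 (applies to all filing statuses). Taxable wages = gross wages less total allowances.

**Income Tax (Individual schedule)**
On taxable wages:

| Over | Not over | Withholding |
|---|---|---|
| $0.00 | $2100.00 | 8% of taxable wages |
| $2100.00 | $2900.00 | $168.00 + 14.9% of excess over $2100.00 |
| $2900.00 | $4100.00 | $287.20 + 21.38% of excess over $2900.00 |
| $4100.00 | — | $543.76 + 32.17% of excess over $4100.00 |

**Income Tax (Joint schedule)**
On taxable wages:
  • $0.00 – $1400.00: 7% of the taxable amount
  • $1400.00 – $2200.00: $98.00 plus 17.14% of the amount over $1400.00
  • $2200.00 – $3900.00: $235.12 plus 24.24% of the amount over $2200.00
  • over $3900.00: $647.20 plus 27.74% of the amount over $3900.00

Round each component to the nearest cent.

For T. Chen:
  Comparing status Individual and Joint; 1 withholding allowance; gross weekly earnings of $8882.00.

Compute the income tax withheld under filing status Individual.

$2019.40

Income Tax (Individual): taxable = $8882.00 − 1×$195.00 = $8687.00
  $543.76 + 32.17% × ($8687.00 − $4100.00) = $543.76 + 32.17% × $4587.00 = $2019.40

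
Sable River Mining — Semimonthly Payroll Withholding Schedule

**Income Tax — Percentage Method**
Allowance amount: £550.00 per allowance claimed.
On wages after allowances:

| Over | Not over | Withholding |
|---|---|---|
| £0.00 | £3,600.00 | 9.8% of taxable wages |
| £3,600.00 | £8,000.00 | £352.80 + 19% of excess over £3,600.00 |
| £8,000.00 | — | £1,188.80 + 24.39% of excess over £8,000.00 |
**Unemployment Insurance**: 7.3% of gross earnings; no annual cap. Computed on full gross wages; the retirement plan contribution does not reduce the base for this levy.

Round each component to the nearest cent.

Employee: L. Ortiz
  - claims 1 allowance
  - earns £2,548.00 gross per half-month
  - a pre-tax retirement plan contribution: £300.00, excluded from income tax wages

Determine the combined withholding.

Income Tax: taxable = £2,548.00 − £300.00 − 1×£550.00 = £1,698.00
  9.8% × £1,698.00 = £166.40
Unemployment Insurance: 7.3% × £2,548.00 = £186.00
Total: £166.40 + £186.00 = £352.40

£352.40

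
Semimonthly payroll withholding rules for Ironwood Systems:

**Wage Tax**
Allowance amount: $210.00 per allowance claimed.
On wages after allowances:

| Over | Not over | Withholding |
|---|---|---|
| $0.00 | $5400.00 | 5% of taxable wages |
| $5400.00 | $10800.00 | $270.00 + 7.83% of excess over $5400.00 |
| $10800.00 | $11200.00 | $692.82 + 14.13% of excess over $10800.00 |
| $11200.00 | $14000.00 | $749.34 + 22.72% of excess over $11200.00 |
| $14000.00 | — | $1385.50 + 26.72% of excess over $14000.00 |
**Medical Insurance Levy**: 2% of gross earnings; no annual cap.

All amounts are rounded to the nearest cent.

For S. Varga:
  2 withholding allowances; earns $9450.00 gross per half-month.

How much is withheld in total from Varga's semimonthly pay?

Wage Tax: taxable = $9450.00 − 2×$210.00 = $9030.00
  $270.00 + 7.83% × ($9030.00 − $5400.00) = $270.00 + 7.83% × $3630.00 = $554.23
Medical Insurance Levy: 2% × $9450.00 = $189.00
Total: $554.23 + $189.00 = $743.23

$743.23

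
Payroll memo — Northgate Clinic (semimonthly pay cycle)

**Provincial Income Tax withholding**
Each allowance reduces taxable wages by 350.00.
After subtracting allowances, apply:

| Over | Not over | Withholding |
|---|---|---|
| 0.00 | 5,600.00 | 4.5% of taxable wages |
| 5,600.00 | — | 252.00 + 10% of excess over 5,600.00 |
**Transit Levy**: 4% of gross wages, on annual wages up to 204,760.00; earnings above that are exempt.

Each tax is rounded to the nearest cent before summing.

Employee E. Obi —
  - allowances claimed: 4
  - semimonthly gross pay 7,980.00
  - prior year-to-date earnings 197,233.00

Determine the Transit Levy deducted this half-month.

301.08

Transit Levy: cap 204,760.00 − YTD 197,233.00 = 7,527.00 subject; 4% × 7,527.00 = 301.08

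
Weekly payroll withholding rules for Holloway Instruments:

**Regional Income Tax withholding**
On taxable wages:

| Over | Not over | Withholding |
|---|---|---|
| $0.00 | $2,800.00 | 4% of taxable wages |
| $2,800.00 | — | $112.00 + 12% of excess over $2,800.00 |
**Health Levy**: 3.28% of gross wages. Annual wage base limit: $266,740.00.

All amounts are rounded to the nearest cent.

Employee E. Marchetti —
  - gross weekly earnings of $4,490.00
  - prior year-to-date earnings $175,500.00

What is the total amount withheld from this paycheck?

$462.07

Regional Income Tax: taxable = $4,490.00
  $112.00 + 12% × ($4,490.00 − $2,800.00) = $112.00 + 12% × $1,690.00 = $314.80
Health Levy: 3.28% × $4,490.00 = $147.27
Total: $314.80 + $147.27 = $462.07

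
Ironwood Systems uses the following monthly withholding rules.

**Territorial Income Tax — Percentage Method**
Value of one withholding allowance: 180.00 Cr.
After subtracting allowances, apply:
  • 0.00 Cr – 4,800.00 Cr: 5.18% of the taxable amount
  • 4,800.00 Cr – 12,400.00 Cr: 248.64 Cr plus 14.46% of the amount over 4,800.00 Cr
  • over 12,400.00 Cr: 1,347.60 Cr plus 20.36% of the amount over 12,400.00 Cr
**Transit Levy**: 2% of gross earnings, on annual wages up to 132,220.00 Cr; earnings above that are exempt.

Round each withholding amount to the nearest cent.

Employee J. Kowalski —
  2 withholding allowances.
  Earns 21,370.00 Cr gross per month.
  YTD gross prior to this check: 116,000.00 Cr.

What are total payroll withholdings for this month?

3,425.00 Cr

Territorial Income Tax: taxable = 21,370.00 Cr − 2×180.00 Cr = 21,010.00 Cr
  1,347.60 Cr + 20.36% × (21,010.00 Cr − 12,400.00 Cr) = 1,347.60 Cr + 20.36% × 8,610.00 Cr = 3,100.60 Cr
Transit Levy: cap 132,220.00 Cr − YTD 116,000.00 Cr = 16,220.00 Cr subject; 2% × 16,220.00 Cr = 324.40 Cr
Total: 3,100.60 Cr + 324.40 Cr = 3,425.00 Cr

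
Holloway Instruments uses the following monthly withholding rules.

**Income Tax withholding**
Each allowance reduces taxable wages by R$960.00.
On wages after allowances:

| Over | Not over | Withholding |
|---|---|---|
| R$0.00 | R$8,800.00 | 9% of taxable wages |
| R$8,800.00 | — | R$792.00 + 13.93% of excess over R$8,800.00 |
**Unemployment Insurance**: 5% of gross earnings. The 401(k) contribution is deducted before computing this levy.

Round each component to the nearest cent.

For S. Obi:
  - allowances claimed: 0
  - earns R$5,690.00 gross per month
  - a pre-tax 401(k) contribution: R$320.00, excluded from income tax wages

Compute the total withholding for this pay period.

Income Tax: taxable = R$5,690.00 − R$320.00 = R$5,370.00
  9% × R$5,370.00 = R$483.30
Unemployment Insurance: 5% × R$5,370.00 = R$268.50
Total: R$483.30 + R$268.50 = R$751.80

R$751.80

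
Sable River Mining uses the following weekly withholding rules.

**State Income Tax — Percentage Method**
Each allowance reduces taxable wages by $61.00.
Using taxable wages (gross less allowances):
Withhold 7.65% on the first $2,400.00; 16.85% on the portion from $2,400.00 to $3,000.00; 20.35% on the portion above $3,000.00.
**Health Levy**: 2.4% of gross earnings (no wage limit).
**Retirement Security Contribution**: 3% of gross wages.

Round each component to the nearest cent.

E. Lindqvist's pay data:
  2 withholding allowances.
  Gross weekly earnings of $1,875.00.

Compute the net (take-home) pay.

State Income Tax: taxable = $1,875.00 − 2×$61.00 = $1,753.00
  7.65% × $1,753.00 = $134.10
Health Levy: 2.4% × $1,875.00 = $45.00
Retirement Security Contribution: 3% × $1,875.00 = $56.25
Total withheld: $134.10 + $45.00 + $56.25 = $235.35
Net pay: $1,875.00 − $235.35 = $1,639.65

$1,639.65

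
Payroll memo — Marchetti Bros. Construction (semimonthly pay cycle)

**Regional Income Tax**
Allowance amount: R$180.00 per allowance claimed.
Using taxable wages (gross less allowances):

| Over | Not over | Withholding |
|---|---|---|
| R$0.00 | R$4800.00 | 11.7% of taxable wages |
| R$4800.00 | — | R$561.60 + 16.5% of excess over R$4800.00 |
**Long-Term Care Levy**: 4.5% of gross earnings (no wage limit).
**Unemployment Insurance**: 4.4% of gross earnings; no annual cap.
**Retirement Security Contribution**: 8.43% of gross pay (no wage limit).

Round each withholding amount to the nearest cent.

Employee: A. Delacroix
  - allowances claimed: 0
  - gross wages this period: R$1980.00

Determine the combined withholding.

Regional Income Tax: taxable = R$1980.00
  11.7% × R$1980.00 = R$231.66
Long-Term Care Levy: 4.5% × R$1980.00 = R$89.10
Unemployment Insurance: 4.4% × R$1980.00 = R$87.12
Retirement Security Contribution: 8.43% × R$1980.00 = R$166.91
Total: R$231.66 + R$89.10 + R$87.12 + R$166.91 = R$574.79

R$574.79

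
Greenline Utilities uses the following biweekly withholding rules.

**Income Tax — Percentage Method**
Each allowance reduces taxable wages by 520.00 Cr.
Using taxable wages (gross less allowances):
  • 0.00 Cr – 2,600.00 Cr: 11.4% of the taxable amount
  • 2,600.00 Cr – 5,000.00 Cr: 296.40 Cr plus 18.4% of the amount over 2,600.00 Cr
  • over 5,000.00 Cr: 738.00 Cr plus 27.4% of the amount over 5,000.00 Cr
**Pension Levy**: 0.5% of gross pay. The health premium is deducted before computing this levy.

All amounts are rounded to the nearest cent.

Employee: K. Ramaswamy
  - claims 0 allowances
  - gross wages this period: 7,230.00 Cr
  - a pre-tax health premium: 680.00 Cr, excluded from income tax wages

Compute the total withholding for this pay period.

Income Tax: taxable = 7,230.00 Cr − 680.00 Cr = 6,550.00 Cr
  738.00 Cr + 27.4% × (6,550.00 Cr − 5,000.00 Cr) = 738.00 Cr + 27.4% × 1,550.00 Cr = 1,162.70 Cr
Pension Levy: 0.5% × 6,550.00 Cr = 32.75 Cr
Total: 1,162.70 Cr + 32.75 Cr = 1,195.45 Cr

1,195.45 Cr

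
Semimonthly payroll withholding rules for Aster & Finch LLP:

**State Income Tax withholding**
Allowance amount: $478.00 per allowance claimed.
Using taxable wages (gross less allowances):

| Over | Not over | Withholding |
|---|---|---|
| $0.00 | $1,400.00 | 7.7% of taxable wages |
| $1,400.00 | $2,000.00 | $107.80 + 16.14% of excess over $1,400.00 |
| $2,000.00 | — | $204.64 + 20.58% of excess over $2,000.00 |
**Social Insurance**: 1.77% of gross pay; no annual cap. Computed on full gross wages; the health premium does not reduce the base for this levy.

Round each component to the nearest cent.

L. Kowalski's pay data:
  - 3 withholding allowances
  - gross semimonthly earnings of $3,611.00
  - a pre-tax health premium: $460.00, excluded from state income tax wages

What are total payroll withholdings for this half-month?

State Income Tax: taxable = $3,611.00 − $460.00 − 3×$478.00 = $1,717.00
  $107.80 + 16.14% × ($1,717.00 − $1,400.00) = $107.80 + 16.14% × $317.00 = $158.96
Social Insurance: 1.77% × $3,611.00 = $63.91
Total: $158.96 + $63.91 = $222.87

$222.87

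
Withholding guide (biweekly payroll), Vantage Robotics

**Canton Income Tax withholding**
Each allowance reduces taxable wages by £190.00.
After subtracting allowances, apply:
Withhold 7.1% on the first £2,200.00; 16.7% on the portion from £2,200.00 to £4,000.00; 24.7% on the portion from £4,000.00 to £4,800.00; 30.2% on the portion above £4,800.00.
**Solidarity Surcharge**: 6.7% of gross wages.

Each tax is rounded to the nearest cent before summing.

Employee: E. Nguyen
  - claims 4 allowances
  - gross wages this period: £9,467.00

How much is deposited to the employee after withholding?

£6,998.40

Canton Income Tax: taxable = £9,467.00 − 4×£190.00 = £8,707.00
  £654.40 + 30.2% × (£8,707.00 − £4,800.00) = £654.40 + 30.2% × £3,907.00 = £1,834.31
Solidarity Surcharge: 6.7% × £9,467.00 = £634.29
Total withheld: £1,834.31 + £634.29 = £2,468.60
Net pay: £9,467.00 − £2,468.60 = £6,998.40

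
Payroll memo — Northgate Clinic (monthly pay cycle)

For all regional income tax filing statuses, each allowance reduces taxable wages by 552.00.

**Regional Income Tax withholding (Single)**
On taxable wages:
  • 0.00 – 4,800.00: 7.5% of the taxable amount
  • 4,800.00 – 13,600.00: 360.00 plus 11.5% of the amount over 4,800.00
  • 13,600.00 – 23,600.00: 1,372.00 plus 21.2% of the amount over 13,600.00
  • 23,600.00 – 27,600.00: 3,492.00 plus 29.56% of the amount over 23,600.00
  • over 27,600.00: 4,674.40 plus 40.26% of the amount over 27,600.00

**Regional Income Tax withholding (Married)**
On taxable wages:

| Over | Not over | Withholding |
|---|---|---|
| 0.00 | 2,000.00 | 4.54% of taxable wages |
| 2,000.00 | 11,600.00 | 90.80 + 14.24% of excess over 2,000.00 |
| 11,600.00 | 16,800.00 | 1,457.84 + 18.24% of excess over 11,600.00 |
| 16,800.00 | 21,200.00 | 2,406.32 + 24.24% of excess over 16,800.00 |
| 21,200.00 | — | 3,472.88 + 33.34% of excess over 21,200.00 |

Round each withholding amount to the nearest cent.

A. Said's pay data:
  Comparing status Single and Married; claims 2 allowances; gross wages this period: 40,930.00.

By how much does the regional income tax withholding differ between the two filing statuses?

86.20

Regional Income Tax (Single): taxable = 40,930.00 − 2×552.00 = 39,826.00
  4,674.40 + 40.26% × (39,826.00 − 27,600.00) = 4,674.40 + 40.26% × 12,226.00 = 9,596.59
Regional Income Tax (Married): taxable = 40,930.00 − 2×552.00 = 39,826.00
  3,472.88 + 33.34% × (39,826.00 − 21,200.00) = 3,472.88 + 33.34% × 18,626.00 = 9,682.79
Difference: |9,596.59 − 9,682.79| = 86.20 (higher under Married)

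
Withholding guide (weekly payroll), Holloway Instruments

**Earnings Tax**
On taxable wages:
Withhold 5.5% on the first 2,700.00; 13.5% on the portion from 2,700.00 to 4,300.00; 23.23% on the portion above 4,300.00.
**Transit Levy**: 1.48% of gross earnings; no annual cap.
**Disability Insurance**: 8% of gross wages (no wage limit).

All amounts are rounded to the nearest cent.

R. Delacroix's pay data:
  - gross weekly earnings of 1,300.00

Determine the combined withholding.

Earnings Tax: taxable = 1,300.00
  5.5% × 1,300.00 = 71.50
Transit Levy: 1.48% × 1,300.00 = 19.24
Disability Insurance: 8% × 1,300.00 = 104.00
Total: 71.50 + 19.24 + 104.00 = 194.74

194.74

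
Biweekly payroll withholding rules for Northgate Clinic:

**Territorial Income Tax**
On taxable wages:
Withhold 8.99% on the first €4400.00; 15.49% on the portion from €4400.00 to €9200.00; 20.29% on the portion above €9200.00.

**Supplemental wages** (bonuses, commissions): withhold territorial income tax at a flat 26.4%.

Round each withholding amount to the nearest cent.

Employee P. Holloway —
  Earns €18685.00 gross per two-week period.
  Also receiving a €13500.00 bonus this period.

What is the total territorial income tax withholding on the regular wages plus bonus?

Territorial Income Tax: taxable = €18685.00
  €1139.08 + 20.29% × (€18685.00 − €9200.00) = €1139.08 + 20.29% × €9485.00 = €3063.59
Supplemental (26.4% flat on bonus): 26.4% × €13500.00 = €3564.00
Total territorial income tax: €3063.59 + €3564.00 = €6627.59

€6627.59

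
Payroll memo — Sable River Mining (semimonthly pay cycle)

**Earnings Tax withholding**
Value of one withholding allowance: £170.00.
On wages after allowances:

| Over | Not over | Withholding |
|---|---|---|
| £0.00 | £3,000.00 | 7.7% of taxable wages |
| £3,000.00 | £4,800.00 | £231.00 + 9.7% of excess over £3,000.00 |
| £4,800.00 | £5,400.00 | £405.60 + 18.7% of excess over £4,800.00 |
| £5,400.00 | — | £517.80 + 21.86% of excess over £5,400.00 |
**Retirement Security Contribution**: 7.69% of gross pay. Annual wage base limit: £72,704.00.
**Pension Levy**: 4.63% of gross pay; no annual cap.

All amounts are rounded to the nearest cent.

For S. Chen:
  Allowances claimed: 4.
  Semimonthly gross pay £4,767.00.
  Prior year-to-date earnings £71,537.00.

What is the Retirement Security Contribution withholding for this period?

£89.74

Retirement Security Contribution: cap £72,704.00 − YTD £71,537.00 = £1,167.00 subject; 7.69% × £1,167.00 = £89.74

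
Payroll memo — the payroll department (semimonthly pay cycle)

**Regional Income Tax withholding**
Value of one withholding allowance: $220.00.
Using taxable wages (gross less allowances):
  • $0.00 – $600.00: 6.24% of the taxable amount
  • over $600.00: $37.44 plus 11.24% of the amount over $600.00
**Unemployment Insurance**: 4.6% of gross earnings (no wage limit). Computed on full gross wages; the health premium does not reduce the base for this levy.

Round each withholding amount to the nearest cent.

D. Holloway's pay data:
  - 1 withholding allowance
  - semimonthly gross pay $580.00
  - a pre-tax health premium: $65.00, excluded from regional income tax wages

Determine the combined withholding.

$45.09

Regional Income Tax: taxable = $580.00 − $65.00 − 1×$220.00 = $295.00
  6.24% × $295.00 = $18.41
Unemployment Insurance: 4.6% × $580.00 = $26.68
Total: $18.41 + $26.68 = $45.09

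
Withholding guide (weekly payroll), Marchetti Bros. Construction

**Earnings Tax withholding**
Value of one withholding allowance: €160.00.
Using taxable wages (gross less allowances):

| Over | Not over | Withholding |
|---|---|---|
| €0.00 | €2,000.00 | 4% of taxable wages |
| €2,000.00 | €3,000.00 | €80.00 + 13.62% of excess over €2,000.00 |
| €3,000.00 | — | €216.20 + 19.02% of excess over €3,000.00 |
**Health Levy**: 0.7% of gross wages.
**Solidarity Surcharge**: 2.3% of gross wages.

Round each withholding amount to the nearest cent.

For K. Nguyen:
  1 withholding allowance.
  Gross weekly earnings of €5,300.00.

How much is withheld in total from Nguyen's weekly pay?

€782.23

Earnings Tax: taxable = €5,300.00 − 1×€160.00 = €5,140.00
  €216.20 + 19.02% × (€5,140.00 − €3,000.00) = €216.20 + 19.02% × €2,140.00 = €623.23
Health Levy: 0.7% × €5,300.00 = €37.10
Solidarity Surcharge: 2.3% × €5,300.00 = €121.90
Total: €623.23 + €37.10 + €121.90 = €782.23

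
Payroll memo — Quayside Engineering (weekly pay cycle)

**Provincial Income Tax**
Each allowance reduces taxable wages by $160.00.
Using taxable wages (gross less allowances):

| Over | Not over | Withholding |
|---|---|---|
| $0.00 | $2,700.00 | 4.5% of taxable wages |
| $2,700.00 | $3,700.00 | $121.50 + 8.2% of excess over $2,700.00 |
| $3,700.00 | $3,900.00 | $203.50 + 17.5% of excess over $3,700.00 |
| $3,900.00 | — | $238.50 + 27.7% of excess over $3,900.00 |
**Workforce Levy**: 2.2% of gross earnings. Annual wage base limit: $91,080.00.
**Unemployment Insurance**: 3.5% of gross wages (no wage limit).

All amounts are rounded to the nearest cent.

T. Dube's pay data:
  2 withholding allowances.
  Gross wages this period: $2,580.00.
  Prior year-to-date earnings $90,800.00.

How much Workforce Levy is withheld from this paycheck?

$6.16

Workforce Levy: cap $91,080.00 − YTD $90,800.00 = $280.00 subject; 2.2% × $280.00 = $6.16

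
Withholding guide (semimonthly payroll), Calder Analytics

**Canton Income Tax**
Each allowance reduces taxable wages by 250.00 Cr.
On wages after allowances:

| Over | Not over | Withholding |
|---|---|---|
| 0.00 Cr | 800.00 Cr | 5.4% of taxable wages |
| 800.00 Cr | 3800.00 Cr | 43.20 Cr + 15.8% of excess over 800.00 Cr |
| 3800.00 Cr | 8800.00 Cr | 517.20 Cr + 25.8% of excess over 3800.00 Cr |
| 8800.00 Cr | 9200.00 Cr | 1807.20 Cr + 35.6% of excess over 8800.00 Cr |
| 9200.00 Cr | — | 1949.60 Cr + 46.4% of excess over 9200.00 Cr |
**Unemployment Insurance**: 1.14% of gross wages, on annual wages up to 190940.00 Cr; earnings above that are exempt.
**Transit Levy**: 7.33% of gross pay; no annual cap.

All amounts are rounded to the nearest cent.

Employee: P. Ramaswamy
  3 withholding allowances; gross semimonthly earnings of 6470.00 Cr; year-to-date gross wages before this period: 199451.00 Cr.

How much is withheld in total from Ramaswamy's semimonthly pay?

Canton Income Tax: taxable = 6470.00 Cr − 3×250.00 Cr = 5720.00 Cr
  517.20 Cr + 25.8% × (5720.00 Cr − 3800.00 Cr) = 517.20 Cr + 25.8% × 1920.00 Cr = 1012.56 Cr
Unemployment Insurance: YTD 199451.00 Cr ≥ cap 190940.00 Cr → 0.00 Cr
Transit Levy: 7.33% × 6470.00 Cr = 474.25 Cr
Total: 1012.56 Cr + 0.00 Cr + 474.25 Cr = 1486.81 Cr

1486.81 Cr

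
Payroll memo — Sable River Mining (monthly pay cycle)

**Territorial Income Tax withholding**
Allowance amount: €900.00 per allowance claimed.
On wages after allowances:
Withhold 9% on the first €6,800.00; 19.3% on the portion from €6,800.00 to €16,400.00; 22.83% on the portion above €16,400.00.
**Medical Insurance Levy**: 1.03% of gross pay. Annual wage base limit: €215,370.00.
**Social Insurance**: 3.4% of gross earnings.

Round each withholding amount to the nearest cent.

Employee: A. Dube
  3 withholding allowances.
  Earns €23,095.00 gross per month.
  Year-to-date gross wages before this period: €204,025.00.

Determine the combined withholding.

€4,278.94

Territorial Income Tax: taxable = €23,095.00 − 3×€900.00 = €20,395.00
  €2,464.80 + 22.83% × (€20,395.00 − €16,400.00) = €2,464.80 + 22.83% × €3,995.00 = €3,376.86
Medical Insurance Levy: cap €215,370.00 − YTD €204,025.00 = €11,345.00 subject; 1.03% × €11,345.00 = €116.85
Social Insurance: 3.4% × €23,095.00 = €785.23
Total: €3,376.86 + €116.85 + €785.23 = €4,278.94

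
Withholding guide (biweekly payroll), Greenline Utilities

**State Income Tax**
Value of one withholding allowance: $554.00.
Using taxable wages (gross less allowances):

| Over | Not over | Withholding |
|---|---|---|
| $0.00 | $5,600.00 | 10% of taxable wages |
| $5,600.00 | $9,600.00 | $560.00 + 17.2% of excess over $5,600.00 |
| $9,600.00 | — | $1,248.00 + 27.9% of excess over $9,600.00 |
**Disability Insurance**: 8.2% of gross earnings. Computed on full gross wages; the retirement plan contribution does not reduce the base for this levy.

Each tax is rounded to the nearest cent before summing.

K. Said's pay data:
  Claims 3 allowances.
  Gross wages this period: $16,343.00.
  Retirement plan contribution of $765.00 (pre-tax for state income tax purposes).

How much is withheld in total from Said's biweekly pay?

$3,792.29

State Income Tax: taxable = $16,343.00 − $765.00 − 3×$554.00 = $13,916.00
  $1,248.00 + 27.9% × ($13,916.00 − $9,600.00) = $1,248.00 + 27.9% × $4,316.00 = $2,452.16
Disability Insurance: 8.2% × $16,343.00 = $1,340.13
Total: $2,452.16 + $1,340.13 = $3,792.29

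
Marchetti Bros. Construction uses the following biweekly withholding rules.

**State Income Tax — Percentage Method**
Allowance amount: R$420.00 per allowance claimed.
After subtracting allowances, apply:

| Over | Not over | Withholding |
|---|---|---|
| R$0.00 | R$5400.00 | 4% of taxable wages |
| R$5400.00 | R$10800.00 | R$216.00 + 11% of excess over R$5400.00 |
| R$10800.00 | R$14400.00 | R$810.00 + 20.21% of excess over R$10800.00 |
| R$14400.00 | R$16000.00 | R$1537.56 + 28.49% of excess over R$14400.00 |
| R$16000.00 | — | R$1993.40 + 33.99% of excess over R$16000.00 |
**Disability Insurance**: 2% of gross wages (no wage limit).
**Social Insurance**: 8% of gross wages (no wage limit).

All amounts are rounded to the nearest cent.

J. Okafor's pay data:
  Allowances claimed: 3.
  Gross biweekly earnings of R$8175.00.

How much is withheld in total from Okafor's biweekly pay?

State Income Tax: taxable = R$8175.00 − 3×R$420.00 = R$6915.00
  R$216.00 + 11% × (R$6915.00 − R$5400.00) = R$216.00 + 11% × R$1515.00 = R$382.65
Disability Insurance: 2% × R$8175.00 = R$163.50
Social Insurance: 8% × R$8175.00 = R$654.00
Total: R$382.65 + R$163.50 + R$654.00 = R$1200.15

R$1200.15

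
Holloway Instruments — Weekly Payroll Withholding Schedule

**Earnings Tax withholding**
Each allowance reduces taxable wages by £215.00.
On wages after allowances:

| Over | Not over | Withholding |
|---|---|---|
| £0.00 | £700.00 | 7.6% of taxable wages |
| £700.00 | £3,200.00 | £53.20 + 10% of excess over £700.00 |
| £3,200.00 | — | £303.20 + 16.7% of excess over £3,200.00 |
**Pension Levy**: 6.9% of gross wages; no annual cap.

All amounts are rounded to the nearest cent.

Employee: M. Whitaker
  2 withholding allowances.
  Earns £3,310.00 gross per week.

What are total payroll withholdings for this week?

£499.59

Earnings Tax: taxable = £3,310.00 − 2×£215.00 = £2,880.00
  £53.20 + 10% × (£2,880.00 − £700.00) = £53.20 + 10% × £2,180.00 = £271.20
Pension Levy: 6.9% × £3,310.00 = £228.39
Total: £271.20 + £228.39 = £499.59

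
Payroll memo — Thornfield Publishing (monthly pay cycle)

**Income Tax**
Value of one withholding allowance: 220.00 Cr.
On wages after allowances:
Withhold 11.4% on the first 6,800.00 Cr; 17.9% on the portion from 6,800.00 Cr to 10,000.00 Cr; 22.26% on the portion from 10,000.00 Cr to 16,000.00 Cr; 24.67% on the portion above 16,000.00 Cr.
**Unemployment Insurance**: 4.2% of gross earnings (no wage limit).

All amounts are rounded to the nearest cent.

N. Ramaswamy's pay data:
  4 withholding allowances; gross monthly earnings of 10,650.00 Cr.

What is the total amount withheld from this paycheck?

Income Tax: taxable = 10,650.00 Cr − 4×220.00 Cr = 9,770.00 Cr
  775.20 Cr + 17.9% × (9,770.00 Cr − 6,800.00 Cr) = 775.20 Cr + 17.9% × 2,970.00 Cr = 1,306.83 Cr
Unemployment Insurance: 4.2% × 10,650.00 Cr = 447.30 Cr
Total: 1,306.83 Cr + 447.30 Cr = 1,754.13 Cr

1,754.13 Cr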